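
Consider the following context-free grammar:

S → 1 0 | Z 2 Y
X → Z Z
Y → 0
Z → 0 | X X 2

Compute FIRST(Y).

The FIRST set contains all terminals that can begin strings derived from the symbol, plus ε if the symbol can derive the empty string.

We compute FIRST(Y) using the standard algorithm.
FIRST(S) = {0, 1}
FIRST(X) = {0}
FIRST(Y) = {0}
FIRST(Z) = {0}
Therefore, FIRST(Y) = {0}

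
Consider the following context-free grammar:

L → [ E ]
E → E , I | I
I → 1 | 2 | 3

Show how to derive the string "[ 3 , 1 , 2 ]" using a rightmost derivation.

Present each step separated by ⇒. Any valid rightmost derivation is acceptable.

L ⇒ [ E ] ⇒ [ E , I ] ⇒ [ E , 2 ] ⇒ [ E , I , 2 ] ⇒ [ E , 1 , 2 ] ⇒ [ I , 1 , 2 ] ⇒ [ 3 , 1 , 2 ]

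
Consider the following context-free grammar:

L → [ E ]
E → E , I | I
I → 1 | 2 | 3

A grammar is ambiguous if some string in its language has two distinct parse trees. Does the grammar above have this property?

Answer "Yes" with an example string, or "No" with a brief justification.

No - the grammar is unambiguous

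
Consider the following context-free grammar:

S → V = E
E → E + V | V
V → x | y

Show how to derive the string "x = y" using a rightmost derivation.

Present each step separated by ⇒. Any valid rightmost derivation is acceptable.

S ⇒ V = E ⇒ V = V ⇒ V = y ⇒ x = y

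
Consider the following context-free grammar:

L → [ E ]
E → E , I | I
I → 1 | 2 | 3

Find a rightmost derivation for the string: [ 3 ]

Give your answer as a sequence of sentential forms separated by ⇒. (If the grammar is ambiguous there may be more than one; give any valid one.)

L ⇒ [ E ] ⇒ [ I ] ⇒ [ 3 ]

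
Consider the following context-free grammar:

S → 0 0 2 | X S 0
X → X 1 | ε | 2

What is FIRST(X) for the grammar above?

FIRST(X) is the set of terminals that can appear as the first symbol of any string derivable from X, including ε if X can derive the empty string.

We compute FIRST(X) using the standard algorithm.
FIRST(S) = {0, 1, 2}
FIRST(X) = {1, 2, ε}
Therefore, FIRST(X) = {1, 2, ε}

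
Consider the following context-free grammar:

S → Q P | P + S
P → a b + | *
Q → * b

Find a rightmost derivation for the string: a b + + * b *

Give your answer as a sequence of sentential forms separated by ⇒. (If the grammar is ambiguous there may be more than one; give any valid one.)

S ⇒ P + S ⇒ P + Q P ⇒ P + Q * ⇒ P + * b * ⇒ a b + + * b *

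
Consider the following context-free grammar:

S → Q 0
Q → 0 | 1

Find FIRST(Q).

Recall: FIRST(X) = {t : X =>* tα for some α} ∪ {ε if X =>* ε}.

We compute FIRST(Q) using the standard algorithm.
FIRST(Q) = {0, 1}
FIRST(S) = {0, 1}
Therefore, FIRST(Q) = {0, 1}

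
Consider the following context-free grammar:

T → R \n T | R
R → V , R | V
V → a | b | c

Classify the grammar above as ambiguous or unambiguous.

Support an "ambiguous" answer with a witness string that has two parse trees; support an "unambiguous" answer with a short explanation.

Unambiguous - every string in the language has a unique parse tree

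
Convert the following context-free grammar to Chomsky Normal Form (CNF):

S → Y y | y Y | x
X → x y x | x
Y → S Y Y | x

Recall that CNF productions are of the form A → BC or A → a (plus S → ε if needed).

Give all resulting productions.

TY → y; S → x; TX → x; X → x; Y → x; S → Y TY; S → TY Y; X → TX X0; X0 → TY TX; Y → S X1; X1 → Y Y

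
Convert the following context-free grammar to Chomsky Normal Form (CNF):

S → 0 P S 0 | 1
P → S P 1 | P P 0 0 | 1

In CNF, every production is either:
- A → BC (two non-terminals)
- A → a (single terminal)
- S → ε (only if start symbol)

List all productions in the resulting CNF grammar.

T0 → 0; S → 1; T1 → 1; P → 1; S → T0 X0; X0 → P X1; X1 → S T0; P → S X2; X2 → P T1; P → P X3; X3 → P X4; X4 → T0 T0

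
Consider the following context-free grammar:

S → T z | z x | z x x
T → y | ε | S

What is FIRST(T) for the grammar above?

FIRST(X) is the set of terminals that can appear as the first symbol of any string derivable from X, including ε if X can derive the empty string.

We compute FIRST(T) using the standard algorithm.
FIRST(S) = {y, z}
FIRST(T) = {y, z, ε}
Therefore, FIRST(T) = {y, z, ε}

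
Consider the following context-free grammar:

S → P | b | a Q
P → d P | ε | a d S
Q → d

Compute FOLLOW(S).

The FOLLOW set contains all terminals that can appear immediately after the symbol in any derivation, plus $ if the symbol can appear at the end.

We compute FOLLOW(S) using the standard algorithm.
FOLLOW(S) starts with {$}.
FIRST(P) = {a, d, ε}
FIRST(Q) = {d}
FIRST(S) = {a, b, d, ε}
FOLLOW(P) = {$}
FOLLOW(Q) = {$}
FOLLOW(S) = {$}
Therefore, FOLLOW(S) = {$}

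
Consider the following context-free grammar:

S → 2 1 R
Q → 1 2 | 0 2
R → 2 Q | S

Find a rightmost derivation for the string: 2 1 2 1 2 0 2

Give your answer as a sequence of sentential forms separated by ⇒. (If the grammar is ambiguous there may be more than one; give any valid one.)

S ⇒ 2 1 R ⇒ 2 1 S ⇒ 2 1 2 1 R ⇒ 2 1 2 1 2 Q ⇒ 2 1 2 1 2 0 2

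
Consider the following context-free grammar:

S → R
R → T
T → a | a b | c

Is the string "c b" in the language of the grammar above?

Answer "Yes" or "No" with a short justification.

No - no valid derivation exists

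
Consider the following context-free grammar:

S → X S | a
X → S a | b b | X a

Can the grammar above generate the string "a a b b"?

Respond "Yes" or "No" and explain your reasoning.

No - no valid derivation exists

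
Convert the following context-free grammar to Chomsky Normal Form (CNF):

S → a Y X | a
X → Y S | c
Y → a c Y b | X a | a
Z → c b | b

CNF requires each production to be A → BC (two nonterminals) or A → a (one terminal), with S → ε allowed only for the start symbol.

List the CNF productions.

TA → a; S → a; X → c; TC → c; TB → b; Y → a; Z → b; S → TA X0; X0 → Y X; X → Y S; Y → TA X1; X1 → TC X2; X2 → Y TB; Y → X TA; Z → TC TB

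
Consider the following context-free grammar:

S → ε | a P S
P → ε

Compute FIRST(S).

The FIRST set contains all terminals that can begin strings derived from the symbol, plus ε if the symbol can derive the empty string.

We compute FIRST(S) using the standard algorithm.
FIRST(P) = {ε}
FIRST(S) = {a, ε}
Therefore, FIRST(S) = {a, ε}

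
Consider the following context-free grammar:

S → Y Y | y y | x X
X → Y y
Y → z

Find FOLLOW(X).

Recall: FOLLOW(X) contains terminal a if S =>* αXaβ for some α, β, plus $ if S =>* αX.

We compute FOLLOW(X) using the standard algorithm.
FOLLOW(S) starts with {$}.
FIRST(S) = {x, y, z}
FIRST(X) = {z}
FIRST(Y) = {z}
FOLLOW(S) = {$}
FOLLOW(X) = {$}
FOLLOW(Y) = {$, y, z}
Therefore, FOLLOW(X) = {$}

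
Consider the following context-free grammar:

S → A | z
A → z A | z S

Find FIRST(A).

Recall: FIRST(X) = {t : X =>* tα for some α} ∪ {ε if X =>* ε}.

We compute FIRST(A) using the standard algorithm.
FIRST(A) = {z}
FIRST(S) = {z}
Therefore, FIRST(A) = {z}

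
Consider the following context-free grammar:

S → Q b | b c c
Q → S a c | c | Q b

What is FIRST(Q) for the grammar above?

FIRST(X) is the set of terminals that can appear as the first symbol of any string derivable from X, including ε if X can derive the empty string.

We compute FIRST(Q) using the standard algorithm.
FIRST(Q) = {b, c}
FIRST(S) = {b, c}
Therefore, FIRST(Q) = {b, c}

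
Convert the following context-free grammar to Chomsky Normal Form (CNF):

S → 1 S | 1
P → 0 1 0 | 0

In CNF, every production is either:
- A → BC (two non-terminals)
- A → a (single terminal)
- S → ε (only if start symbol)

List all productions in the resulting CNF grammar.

T1 → 1; S → 1; T0 → 0; P → 0; S → T1 S; P → T0 X0; X0 → T1 T0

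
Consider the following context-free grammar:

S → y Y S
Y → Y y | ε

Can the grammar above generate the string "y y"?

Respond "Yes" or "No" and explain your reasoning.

No - no valid derivation exists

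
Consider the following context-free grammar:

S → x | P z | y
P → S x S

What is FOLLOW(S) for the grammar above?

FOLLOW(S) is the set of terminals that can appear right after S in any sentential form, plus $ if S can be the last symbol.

We compute FOLLOW(S) using the standard algorithm.
FOLLOW(S) starts with {$}.
FIRST(P) = {x, y}
FIRST(S) = {x, y}
FOLLOW(P) = {z}
FOLLOW(S) = {$, x, z}
Therefore, FOLLOW(S) = {$, x, z}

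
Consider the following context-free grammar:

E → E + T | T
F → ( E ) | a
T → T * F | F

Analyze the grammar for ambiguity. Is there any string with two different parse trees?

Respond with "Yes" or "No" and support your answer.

No - the grammar is unambiguous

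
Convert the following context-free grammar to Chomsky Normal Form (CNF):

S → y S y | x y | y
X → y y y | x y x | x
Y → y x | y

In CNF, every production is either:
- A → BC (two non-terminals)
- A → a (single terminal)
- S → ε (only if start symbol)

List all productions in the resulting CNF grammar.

TY → y; TX → x; S → y; X → x; Y → y; S → TY X0; X0 → S TY; S → TX TY; X → TY X1; X1 → TY TY; X → TX X2; X2 → TY TX; Y → TY TX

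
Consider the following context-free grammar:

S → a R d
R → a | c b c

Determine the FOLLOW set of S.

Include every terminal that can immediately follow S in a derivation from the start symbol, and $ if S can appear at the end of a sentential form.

We compute FOLLOW(S) using the standard algorithm.
FOLLOW(S) starts with {$}.
FIRST(R) = {a, c}
FIRST(S) = {a}
FOLLOW(R) = {d}
FOLLOW(S) = {$}
Therefore, FOLLOW(S) = {$}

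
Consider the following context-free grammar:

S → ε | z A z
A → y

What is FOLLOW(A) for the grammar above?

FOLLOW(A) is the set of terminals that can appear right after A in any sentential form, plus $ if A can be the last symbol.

We compute FOLLOW(A) using the standard algorithm.
FOLLOW(S) starts with {$}.
FIRST(A) = {y}
FIRST(S) = {z, ε}
FOLLOW(A) = {z}
FOLLOW(S) = {$}
Therefore, FOLLOW(A) = {z}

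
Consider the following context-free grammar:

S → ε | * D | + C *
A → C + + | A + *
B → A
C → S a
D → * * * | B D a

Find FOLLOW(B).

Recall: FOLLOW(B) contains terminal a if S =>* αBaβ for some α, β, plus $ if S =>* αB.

We compute FOLLOW(B) using the standard algorithm.
FOLLOW(S) starts with {$}.
FIRST(A) = {*, +, a}
FIRST(B) = {*, +, a}
FIRST(C) = {*, +, a}
FIRST(D) = {*, +, a}
FIRST(S) = {*, +, ε}
FOLLOW(A) = {*, +, a}
FOLLOW(B) = {*, +, a}
FOLLOW(C) = {*, +}
FOLLOW(D) = {$, a}
FOLLOW(S) = {$, a}
Therefore, FOLLOW(B) = {*, +, a}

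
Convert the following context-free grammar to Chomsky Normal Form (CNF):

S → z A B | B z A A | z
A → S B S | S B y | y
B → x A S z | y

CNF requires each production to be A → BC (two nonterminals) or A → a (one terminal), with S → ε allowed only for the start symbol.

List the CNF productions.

TZ → z; S → z; TY → y; A → y; TX → x; B → y; S → TZ X0; X0 → A B; S → B X1; X1 → TZ X2; X2 → A A; A → S X3; X3 → B S; A → S X4; X4 → B TY; B → TX X5; X5 → A X6; X6 → S TZ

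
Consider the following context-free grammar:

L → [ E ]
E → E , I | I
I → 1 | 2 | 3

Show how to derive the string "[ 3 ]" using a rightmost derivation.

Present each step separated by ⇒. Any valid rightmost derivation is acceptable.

L ⇒ [ E ] ⇒ [ I ] ⇒ [ 3 ]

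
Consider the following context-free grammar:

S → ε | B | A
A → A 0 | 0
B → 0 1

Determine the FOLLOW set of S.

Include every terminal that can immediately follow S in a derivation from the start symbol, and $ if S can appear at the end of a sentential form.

We compute FOLLOW(S) using the standard algorithm.
FOLLOW(S) starts with {$}.
FIRST(A) = {0}
FIRST(B) = {0}
FIRST(S) = {0, ε}
FOLLOW(A) = {$, 0}
FOLLOW(B) = {$}
FOLLOW(S) = {$}
Therefore, FOLLOW(S) = {$}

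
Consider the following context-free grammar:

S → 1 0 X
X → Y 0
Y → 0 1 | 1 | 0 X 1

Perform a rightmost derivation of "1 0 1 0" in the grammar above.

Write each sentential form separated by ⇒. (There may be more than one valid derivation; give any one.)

S ⇒ 1 0 X ⇒ 1 0 Y 0 ⇒ 1 0 1 0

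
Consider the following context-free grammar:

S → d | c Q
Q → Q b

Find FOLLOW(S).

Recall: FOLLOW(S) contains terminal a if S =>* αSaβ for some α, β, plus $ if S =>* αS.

We compute FOLLOW(S) using the standard algorithm.
FOLLOW(S) starts with {$}.
FIRST(Q) = {}
FIRST(S) = {c, d}
FOLLOW(Q) = {$, b}
FOLLOW(S) = {$}
Therefore, FOLLOW(S) = {$}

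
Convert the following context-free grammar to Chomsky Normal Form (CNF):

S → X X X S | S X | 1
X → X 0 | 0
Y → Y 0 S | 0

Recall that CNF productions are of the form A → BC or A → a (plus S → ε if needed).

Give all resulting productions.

S → 1; T0 → 0; X → 0; Y → 0; S → X X0; X0 → X X1; X1 → X S; S → S X; X → X T0; Y → Y X2; X2 → T0 S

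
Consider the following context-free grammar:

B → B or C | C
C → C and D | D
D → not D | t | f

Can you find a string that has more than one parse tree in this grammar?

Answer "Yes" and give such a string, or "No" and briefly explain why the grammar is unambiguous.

No - the grammar is unambiguous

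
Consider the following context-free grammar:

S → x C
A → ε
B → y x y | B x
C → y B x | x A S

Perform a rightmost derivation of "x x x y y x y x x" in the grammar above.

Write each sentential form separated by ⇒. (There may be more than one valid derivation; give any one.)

S ⇒ x C ⇒ x x A S ⇒ x x A x C ⇒ x x A x y B x ⇒ x x A x y B x x ⇒ x x A x y y x y x x ⇒ x x x y y x y x x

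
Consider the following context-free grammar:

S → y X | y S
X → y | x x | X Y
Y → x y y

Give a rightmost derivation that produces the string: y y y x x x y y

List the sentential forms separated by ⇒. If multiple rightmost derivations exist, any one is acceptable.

S ⇒ y S ⇒ y y S ⇒ y y y X ⇒ y y y X Y ⇒ y y y X x y y ⇒ y y y x x x y y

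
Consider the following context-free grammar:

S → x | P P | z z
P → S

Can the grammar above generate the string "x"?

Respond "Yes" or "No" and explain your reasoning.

Yes - a valid derivation exists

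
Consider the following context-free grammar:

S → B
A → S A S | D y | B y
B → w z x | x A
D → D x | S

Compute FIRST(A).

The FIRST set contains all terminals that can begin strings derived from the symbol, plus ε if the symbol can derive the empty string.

We compute FIRST(A) using the standard algorithm.
FIRST(A) = {w, x}
FIRST(B) = {w, x}
FIRST(D) = {w, x}
FIRST(S) = {w, x}
Therefore, FIRST(A) = {w, x}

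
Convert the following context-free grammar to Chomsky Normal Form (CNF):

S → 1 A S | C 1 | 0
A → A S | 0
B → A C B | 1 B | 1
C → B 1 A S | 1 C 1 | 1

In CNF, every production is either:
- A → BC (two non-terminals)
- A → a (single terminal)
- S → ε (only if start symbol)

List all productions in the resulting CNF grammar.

T1 → 1; S → 0; A → 0; B → 1; C → 1; S → T1 X0; X0 → A S; S → C T1; A → A S; B → A X1; X1 → C B; B → T1 B; C → B X2; X2 → T1 X3; X3 → A S; C → T1 X4; X4 → C T1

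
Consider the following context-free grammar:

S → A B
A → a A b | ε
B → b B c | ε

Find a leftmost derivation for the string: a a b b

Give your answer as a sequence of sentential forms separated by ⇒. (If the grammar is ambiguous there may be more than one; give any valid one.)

S ⇒ A B ⇒ a A b B ⇒ a a A b b B ⇒ a a b b B ⇒ a a b b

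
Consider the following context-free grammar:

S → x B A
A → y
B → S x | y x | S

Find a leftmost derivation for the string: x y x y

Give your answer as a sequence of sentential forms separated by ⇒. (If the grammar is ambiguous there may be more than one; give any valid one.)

S ⇒ x B A ⇒ x y x A ⇒ x y x y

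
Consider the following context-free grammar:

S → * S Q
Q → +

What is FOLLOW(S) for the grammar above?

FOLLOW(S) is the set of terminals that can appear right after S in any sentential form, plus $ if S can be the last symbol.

We compute FOLLOW(S) using the standard algorithm.
FOLLOW(S) starts with {$}.
FIRST(Q) = {+}
FIRST(S) = {*}
FOLLOW(Q) = {$, +}
FOLLOW(S) = {$, +}
Therefore, FOLLOW(S) = {$, +}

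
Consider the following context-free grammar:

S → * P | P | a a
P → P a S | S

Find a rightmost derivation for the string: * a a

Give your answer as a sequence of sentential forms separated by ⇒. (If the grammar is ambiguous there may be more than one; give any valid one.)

S ⇒ * P ⇒ * S ⇒ * a a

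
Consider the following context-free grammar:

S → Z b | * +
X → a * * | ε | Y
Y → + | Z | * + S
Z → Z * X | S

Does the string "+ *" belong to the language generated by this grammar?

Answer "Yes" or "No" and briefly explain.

No - no valid derivation exists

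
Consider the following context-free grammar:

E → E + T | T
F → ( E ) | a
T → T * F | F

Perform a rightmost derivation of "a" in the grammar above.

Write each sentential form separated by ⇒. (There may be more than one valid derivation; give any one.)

E ⇒ T ⇒ F ⇒ a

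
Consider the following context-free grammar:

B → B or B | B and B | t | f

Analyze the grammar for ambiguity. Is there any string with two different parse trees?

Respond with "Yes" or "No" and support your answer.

Yes - the string 'f or t or t and t or f' has two distinct parse trees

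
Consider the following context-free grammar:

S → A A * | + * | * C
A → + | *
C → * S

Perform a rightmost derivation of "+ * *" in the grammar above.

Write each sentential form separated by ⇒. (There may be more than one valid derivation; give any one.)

S ⇒ A A * ⇒ A * * ⇒ + * *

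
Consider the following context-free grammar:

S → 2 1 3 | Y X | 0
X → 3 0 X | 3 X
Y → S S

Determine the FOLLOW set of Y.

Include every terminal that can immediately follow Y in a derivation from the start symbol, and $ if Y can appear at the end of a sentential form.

We compute FOLLOW(Y) using the standard algorithm.
FOLLOW(S) starts with {$}.
FIRST(S) = {0, 2}
FIRST(X) = {3}
FIRST(Y) = {0, 2}
FOLLOW(S) = {$, 0, 2, 3}
FOLLOW(X) = {$, 0, 2, 3}
FOLLOW(Y) = {3}
Therefore, FOLLOW(Y) = {3}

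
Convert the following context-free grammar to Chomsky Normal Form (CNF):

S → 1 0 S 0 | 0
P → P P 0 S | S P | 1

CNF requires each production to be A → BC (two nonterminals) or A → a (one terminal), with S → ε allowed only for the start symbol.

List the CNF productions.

T1 → 1; T0 → 0; S → 0; P → 1; S → T1 X0; X0 → T0 X1; X1 → S T0; P → P X2; X2 → P X3; X3 → T0 S; P → S P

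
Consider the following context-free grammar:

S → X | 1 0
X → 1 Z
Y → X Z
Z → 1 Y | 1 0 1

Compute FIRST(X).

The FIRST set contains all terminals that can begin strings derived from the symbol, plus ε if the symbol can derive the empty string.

We compute FIRST(X) using the standard algorithm.
FIRST(S) = {1}
FIRST(X) = {1}
FIRST(Y) = {1}
FIRST(Z) = {1}
Therefore, FIRST(X) = {1}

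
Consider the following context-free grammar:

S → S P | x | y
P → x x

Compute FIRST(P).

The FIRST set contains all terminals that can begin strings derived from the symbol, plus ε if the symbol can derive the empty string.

We compute FIRST(P) using the standard algorithm.
FIRST(P) = {x}
FIRST(S) = {x, y}
Therefore, FIRST(P) = {x}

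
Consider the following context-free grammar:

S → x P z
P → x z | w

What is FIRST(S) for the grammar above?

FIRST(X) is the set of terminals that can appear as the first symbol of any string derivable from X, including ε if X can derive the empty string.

We compute FIRST(S) using the standard algorithm.
FIRST(P) = {w, x}
FIRST(S) = {x}
Therefore, FIRST(S) = {x}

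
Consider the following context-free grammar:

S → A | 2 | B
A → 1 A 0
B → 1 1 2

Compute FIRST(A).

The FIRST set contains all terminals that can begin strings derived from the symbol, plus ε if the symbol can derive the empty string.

We compute FIRST(A) using the standard algorithm.
FIRST(A) = {1}
FIRST(B) = {1}
FIRST(S) = {1, 2}
Therefore, FIRST(A) = {1}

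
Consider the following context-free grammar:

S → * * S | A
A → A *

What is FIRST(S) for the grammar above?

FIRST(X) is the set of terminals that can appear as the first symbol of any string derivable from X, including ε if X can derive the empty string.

We compute FIRST(S) using the standard algorithm.
FIRST(A) = {}
FIRST(S) = {*}
Therefore, FIRST(S) = {*}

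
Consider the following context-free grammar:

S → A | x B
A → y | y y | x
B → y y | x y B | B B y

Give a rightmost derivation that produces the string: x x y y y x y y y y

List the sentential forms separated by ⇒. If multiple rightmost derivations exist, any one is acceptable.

S ⇒ x B ⇒ x x y B ⇒ x x y B B y ⇒ x x y B x y B y ⇒ x x y B x y y y y ⇒ x x y y y x y y y y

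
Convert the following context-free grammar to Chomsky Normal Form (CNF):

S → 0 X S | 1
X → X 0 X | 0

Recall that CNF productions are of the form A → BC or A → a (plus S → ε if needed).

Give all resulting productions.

T0 → 0; S → 1; X → 0; S → T0 X0; X0 → X S; X → X X1; X1 → T0 X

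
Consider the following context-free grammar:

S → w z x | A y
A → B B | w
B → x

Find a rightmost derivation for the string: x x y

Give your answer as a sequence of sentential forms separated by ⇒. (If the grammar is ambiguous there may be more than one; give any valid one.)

S ⇒ A y ⇒ B B y ⇒ B x y ⇒ x x y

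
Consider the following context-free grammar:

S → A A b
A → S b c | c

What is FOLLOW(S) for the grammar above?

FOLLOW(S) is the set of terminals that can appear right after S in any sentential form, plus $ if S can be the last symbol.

We compute FOLLOW(S) using the standard algorithm.
FOLLOW(S) starts with {$}.
FIRST(A) = {c}
FIRST(S) = {c}
FOLLOW(A) = {b, c}
FOLLOW(S) = {$, b}
Therefore, FOLLOW(S) = {$, b}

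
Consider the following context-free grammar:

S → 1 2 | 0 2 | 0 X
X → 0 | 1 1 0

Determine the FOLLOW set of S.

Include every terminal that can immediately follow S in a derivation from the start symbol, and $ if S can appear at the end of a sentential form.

We compute FOLLOW(S) using the standard algorithm.
FOLLOW(S) starts with {$}.
FIRST(S) = {0, 1}
FIRST(X) = {0, 1}
FOLLOW(S) = {$}
FOLLOW(X) = {$}
Therefore, FOLLOW(S) = {$}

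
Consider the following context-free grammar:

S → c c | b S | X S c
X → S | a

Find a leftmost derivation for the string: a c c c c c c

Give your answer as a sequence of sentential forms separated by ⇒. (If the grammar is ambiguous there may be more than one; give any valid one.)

S ⇒ X S c ⇒ a S c ⇒ a X S c c ⇒ a S S c c ⇒ a c c S c c ⇒ a c c c c c c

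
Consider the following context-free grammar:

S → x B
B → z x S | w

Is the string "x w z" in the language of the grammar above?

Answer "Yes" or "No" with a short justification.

No - no valid derivation exists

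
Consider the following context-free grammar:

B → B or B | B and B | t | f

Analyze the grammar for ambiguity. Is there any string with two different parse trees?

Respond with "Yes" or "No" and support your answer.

Yes - the string 't or f and t or f' has two distinct parse trees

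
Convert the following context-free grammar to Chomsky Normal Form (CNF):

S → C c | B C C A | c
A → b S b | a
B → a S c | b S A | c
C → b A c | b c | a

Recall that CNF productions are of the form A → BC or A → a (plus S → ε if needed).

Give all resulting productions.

TC → c; S → c; TB → b; A → a; TA → a; B → c; C → a; S → C TC; S → B X0; X0 → C X1; X1 → C A; A → TB X2; X2 → S TB; B → TA X3; X3 → S TC; B → TB X4; X4 → S A; C → TB X5; X5 → A TC; C → TB TC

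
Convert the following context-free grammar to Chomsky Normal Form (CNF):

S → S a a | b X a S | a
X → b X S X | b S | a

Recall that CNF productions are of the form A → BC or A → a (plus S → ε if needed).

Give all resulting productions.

TA → a; TB → b; S → a; X → a; S → S X0; X0 → TA TA; S → TB X1; X1 → X X2; X2 → TA S; X → TB X3; X3 → X X4; X4 → S X; X → TB S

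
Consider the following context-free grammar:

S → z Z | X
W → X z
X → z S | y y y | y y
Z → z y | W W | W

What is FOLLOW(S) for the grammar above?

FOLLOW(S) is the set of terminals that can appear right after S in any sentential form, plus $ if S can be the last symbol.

We compute FOLLOW(S) using the standard algorithm.
FOLLOW(S) starts with {$}.
FIRST(S) = {y, z}
FIRST(W) = {y, z}
FIRST(X) = {y, z}
FIRST(Z) = {y, z}
FOLLOW(S) = {$, z}
FOLLOW(W) = {$, y, z}
FOLLOW(X) = {$, z}
FOLLOW(Z) = {$, z}
Therefore, FOLLOW(S) = {$, z}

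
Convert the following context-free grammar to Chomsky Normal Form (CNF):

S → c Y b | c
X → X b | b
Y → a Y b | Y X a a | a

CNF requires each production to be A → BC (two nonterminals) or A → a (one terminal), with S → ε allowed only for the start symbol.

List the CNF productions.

TC → c; TB → b; S → c; X → b; TA → a; Y → a; S → TC X0; X0 → Y TB; X → X TB; Y → TA X1; X1 → Y TB; Y → Y X2; X2 → X X3; X3 → TA TA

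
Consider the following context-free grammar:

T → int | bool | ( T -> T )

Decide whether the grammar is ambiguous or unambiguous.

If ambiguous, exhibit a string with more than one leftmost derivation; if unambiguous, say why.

Unambiguous - every string in the language has a unique leftmost derivation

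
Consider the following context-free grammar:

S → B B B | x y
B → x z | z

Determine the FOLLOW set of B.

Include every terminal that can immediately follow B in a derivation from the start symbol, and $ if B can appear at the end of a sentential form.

We compute FOLLOW(B) using the standard algorithm.
FOLLOW(S) starts with {$}.
FIRST(B) = {x, z}
FIRST(S) = {x, z}
FOLLOW(B) = {$, x, z}
FOLLOW(S) = {$}
Therefore, FOLLOW(B) = {$, x, z}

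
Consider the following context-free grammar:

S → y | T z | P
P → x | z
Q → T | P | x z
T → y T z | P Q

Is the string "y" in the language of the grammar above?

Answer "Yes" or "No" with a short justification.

Yes - a valid derivation exists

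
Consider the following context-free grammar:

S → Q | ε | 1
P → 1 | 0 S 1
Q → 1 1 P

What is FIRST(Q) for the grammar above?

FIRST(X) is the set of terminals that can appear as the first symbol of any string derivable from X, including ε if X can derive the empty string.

We compute FIRST(Q) using the standard algorithm.
FIRST(P) = {0, 1}
FIRST(Q) = {1}
FIRST(S) = {1, ε}
Therefore, FIRST(Q) = {1}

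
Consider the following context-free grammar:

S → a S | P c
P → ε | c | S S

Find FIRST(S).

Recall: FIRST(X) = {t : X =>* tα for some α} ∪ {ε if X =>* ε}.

We compute FIRST(S) using the standard algorithm.
FIRST(P) = {a, c, ε}
FIRST(S) = {a, c}
Therefore, FIRST(S) = {a, c}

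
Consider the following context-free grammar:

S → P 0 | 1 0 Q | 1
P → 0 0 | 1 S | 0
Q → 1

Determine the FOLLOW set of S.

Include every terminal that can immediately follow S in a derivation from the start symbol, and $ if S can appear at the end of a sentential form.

We compute FOLLOW(S) using the standard algorithm.
FOLLOW(S) starts with {$}.
FIRST(P) = {0, 1}
FIRST(Q) = {1}
FIRST(S) = {0, 1}
FOLLOW(P) = {0}
FOLLOW(Q) = {$, 0}
FOLLOW(S) = {$, 0}
Therefore, FOLLOW(S) = {$, 0}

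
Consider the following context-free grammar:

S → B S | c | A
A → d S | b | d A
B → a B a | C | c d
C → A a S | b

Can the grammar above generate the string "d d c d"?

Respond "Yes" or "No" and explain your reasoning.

No - no valid derivation exists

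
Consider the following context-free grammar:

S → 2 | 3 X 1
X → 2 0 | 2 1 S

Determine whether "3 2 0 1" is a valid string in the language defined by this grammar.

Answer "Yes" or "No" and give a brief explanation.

Yes - a valid derivation exists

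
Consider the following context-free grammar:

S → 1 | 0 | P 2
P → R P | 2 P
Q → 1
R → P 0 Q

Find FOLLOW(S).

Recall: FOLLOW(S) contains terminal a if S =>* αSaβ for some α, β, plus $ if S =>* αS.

We compute FOLLOW(S) using the standard algorithm.
FOLLOW(S) starts with {$}.
FIRST(P) = {2}
FIRST(Q) = {1}
FIRST(R) = {2}
FIRST(S) = {0, 1, 2}
FOLLOW(P) = {0, 2}
FOLLOW(Q) = {2}
FOLLOW(R) = {2}
FOLLOW(S) = {$}
Therefore, FOLLOW(S) = {$}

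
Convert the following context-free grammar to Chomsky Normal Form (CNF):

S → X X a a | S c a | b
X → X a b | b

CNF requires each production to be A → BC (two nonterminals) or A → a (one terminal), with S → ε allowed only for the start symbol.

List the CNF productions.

TA → a; TC → c; S → b; TB → b; X → b; S → X X0; X0 → X X1; X1 → TA TA; S → S X2; X2 → TC TA; X → X X3; X3 → TA TB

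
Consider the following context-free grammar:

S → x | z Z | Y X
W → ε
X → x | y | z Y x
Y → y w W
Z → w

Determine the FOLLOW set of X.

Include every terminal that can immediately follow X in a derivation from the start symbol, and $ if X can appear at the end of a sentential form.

We compute FOLLOW(X) using the standard algorithm.
FOLLOW(S) starts with {$}.
FIRST(S) = {x, y, z}
FIRST(W) = {ε}
FIRST(X) = {x, y, z}
FIRST(Y) = {y}
FIRST(Z) = {w}
FOLLOW(S) = {$}
FOLLOW(W) = {x, y, z}
FOLLOW(X) = {$}
FOLLOW(Y) = {x, y, z}
FOLLOW(Z) = {$}
Therefore, FOLLOW(X) = {$}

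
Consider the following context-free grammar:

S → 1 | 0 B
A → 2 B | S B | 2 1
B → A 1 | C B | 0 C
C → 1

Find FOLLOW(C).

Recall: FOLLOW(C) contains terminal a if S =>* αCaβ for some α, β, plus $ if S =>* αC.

We compute FOLLOW(C) using the standard algorithm.
FOLLOW(S) starts with {$}.
FIRST(A) = {0, 1, 2}
FIRST(B) = {0, 1, 2}
FIRST(C) = {1}
FIRST(S) = {0, 1}
FOLLOW(A) = {1}
FOLLOW(B) = {$, 0, 1, 2}
FOLLOW(C) = {$, 0, 1, 2}
FOLLOW(S) = {$, 0, 1, 2}
Therefore, FOLLOW(C) = {$, 0, 1, 2}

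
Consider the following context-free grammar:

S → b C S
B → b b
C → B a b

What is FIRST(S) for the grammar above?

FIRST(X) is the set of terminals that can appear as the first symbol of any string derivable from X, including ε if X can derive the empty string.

We compute FIRST(S) using the standard algorithm.
FIRST(B) = {b}
FIRST(C) = {b}
FIRST(S) = {b}
Therefore, FIRST(S) = {b}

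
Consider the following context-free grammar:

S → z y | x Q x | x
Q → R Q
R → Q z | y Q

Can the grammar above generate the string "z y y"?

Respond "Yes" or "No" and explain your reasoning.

No - no valid derivation exists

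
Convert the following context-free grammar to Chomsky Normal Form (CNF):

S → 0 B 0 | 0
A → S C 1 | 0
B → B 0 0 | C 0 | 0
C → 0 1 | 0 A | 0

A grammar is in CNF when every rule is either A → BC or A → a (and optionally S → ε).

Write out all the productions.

T0 → 0; S → 0; T1 → 1; A → 0; B → 0; C → 0; S → T0 X0; X0 → B T0; A → S X1; X1 → C T1; B → B X2; X2 → T0 T0; B → C T0; C → T0 T1; C → T0 A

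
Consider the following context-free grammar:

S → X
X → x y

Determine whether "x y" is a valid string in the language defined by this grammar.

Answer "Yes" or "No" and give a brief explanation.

Yes - a valid derivation exists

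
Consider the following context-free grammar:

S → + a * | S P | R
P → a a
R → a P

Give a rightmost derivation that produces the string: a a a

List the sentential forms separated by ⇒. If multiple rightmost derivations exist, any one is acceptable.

S ⇒ R ⇒ a P ⇒ a a a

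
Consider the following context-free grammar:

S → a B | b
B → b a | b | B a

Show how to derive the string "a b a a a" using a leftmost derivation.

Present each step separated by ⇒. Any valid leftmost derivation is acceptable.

S ⇒ a B ⇒ a B a ⇒ a B a a ⇒ a B a a a ⇒ a b a a a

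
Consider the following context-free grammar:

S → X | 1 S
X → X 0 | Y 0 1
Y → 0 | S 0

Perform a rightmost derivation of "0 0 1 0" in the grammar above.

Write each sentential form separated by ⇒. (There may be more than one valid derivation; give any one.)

S ⇒ X ⇒ X 0 ⇒ Y 0 1 0 ⇒ 0 0 1 0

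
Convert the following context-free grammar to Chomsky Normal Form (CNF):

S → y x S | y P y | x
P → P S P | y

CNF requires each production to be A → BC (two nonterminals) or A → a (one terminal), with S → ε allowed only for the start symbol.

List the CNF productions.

TY → y; TX → x; S → x; P → y; S → TY X0; X0 → TX S; S → TY X1; X1 → P TY; P → P X2; X2 → S P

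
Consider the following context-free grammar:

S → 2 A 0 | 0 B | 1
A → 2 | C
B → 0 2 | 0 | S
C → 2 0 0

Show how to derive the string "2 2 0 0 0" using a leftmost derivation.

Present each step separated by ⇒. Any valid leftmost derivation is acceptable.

S ⇒ 2 A 0 ⇒ 2 C 0 ⇒ 2 2 0 0 0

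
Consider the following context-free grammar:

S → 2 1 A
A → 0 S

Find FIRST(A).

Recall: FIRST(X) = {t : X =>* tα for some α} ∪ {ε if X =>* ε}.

We compute FIRST(A) using the standard algorithm.
FIRST(A) = {0}
FIRST(S) = {2}
Therefore, FIRST(A) = {0}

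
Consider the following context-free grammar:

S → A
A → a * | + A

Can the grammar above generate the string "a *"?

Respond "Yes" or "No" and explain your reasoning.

Yes - a valid derivation exists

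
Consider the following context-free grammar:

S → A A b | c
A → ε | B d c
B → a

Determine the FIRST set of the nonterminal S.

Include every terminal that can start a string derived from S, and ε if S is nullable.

We compute FIRST(S) using the standard algorithm.
FIRST(A) = {a, ε}
FIRST(B) = {a}
FIRST(S) = {a, b, c}
Therefore, FIRST(S) = {a, b, c}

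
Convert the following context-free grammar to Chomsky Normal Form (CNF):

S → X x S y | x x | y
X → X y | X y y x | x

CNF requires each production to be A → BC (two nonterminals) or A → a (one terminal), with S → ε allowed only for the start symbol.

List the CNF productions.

TX → x; TY → y; S → y; X → x; S → X X0; X0 → TX X1; X1 → S TY; S → TX TX; X → X TY; X → X X2; X2 → TY X3; X3 → TY TX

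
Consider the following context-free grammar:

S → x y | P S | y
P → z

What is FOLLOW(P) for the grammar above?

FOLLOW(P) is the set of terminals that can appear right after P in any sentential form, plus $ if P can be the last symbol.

We compute FOLLOW(P) using the standard algorithm.
FOLLOW(S) starts with {$}.
FIRST(P) = {z}
FIRST(S) = {x, y, z}
FOLLOW(P) = {x, y, z}
FOLLOW(S) = {$}
Therefore, FOLLOW(P) = {x, y, z}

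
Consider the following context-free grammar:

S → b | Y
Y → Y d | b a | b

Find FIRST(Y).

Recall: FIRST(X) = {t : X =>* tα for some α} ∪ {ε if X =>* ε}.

We compute FIRST(Y) using the standard algorithm.
FIRST(S) = {b}
FIRST(Y) = {b}
Therefore, FIRST(Y) = {b}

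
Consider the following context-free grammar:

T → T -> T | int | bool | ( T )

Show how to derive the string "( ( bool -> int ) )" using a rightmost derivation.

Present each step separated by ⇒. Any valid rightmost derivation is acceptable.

T ⇒ ( T ) ⇒ ( ( T ) ) ⇒ ( ( T -> T ) ) ⇒ ( ( T -> int ) ) ⇒ ( ( bool -> int ) )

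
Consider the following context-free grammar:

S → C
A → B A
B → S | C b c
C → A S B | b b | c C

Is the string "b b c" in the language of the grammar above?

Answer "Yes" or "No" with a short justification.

No - no valid derivation exists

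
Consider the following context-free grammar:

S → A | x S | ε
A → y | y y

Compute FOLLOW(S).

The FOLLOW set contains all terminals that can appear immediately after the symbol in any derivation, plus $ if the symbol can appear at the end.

We compute FOLLOW(S) using the standard algorithm.
FOLLOW(S) starts with {$}.
FIRST(A) = {y}
FIRST(S) = {x, y, ε}
FOLLOW(A) = {$}
FOLLOW(S) = {$}
Therefore, FOLLOW(S) = {$}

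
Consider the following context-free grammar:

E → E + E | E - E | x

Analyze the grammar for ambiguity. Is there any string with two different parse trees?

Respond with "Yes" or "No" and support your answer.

Yes - the string 'x - x + x - x + x' has two distinct parse trees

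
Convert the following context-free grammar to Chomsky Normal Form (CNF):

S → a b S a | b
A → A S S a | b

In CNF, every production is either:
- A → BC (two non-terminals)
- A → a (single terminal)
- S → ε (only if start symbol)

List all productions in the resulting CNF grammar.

TA → a; TB → b; S → b; A → b; S → TA X0; X0 → TB X1; X1 → S TA; A → A X2; X2 → S X3; X3 → S TA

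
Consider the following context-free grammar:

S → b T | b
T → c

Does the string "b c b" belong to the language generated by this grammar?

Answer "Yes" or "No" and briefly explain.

No - no valid derivation exists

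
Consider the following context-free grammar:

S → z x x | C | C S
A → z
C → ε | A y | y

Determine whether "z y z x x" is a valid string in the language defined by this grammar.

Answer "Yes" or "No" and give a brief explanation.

Yes - a valid derivation exists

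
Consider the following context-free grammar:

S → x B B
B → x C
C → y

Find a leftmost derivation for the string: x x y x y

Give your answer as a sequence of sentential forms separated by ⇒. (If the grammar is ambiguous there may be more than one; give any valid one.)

S ⇒ x B B ⇒ x x C B ⇒ x x y B ⇒ x x y x C ⇒ x x y x y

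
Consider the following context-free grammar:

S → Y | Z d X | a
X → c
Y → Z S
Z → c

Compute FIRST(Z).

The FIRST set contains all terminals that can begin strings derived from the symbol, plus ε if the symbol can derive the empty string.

We compute FIRST(Z) using the standard algorithm.
FIRST(S) = {a, c}
FIRST(X) = {c}
FIRST(Y) = {c}
FIRST(Z) = {c}
Therefore, FIRST(Z) = {c}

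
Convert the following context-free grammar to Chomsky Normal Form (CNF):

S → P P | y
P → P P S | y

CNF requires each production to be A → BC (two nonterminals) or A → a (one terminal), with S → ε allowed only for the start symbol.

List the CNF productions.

S → y; P → y; S → P P; P → P X0; X0 → P S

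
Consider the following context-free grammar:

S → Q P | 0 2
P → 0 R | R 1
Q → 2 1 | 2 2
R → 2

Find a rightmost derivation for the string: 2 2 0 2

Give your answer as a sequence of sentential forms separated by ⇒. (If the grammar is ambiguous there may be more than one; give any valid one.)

S ⇒ Q P ⇒ Q 0 R ⇒ Q 0 2 ⇒ 2 2 0 2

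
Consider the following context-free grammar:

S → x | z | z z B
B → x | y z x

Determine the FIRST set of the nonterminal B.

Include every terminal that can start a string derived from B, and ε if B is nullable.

We compute FIRST(B) using the standard algorithm.
FIRST(B) = {x, y}
FIRST(S) = {x, z}
Therefore, FIRST(B) = {x, y}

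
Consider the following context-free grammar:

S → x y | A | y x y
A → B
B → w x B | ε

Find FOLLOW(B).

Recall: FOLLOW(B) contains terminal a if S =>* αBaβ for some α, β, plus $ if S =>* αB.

We compute FOLLOW(B) using the standard algorithm.
FOLLOW(S) starts with {$}.
FIRST(A) = {w, ε}
FIRST(B) = {w, ε}
FIRST(S) = {w, x, y, ε}
FOLLOW(A) = {$}
FOLLOW(B) = {$}
FOLLOW(S) = {$}
Therefore, FOLLOW(B) = {$}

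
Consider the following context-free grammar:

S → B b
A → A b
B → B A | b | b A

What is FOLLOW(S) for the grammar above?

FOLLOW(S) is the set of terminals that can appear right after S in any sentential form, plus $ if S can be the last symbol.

We compute FOLLOW(S) using the standard algorithm.
FOLLOW(S) starts with {$}.
FIRST(A) = {}
FIRST(B) = {b}
FIRST(S) = {b}
FOLLOW(A) = {b}
FOLLOW(B) = {b}
FOLLOW(S) = {$}
Therefore, FOLLOW(S) = {$}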